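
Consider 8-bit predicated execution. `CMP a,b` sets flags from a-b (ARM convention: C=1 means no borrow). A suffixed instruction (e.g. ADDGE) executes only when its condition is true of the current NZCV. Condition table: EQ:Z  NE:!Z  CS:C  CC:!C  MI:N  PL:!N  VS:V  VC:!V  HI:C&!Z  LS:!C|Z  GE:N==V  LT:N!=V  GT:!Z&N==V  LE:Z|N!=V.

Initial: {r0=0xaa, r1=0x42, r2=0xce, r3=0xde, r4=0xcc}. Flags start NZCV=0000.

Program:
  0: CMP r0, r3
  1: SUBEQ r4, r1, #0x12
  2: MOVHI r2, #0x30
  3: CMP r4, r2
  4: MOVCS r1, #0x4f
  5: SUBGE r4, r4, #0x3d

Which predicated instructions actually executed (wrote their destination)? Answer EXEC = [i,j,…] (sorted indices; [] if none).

EXEC = []

0: ✓ CMP  NZCV=1000
1: · SUBEQ
2: · MOVHI
3: ✓ CMP  NZCV=1000
4: · MOVCS
5: · SUBGE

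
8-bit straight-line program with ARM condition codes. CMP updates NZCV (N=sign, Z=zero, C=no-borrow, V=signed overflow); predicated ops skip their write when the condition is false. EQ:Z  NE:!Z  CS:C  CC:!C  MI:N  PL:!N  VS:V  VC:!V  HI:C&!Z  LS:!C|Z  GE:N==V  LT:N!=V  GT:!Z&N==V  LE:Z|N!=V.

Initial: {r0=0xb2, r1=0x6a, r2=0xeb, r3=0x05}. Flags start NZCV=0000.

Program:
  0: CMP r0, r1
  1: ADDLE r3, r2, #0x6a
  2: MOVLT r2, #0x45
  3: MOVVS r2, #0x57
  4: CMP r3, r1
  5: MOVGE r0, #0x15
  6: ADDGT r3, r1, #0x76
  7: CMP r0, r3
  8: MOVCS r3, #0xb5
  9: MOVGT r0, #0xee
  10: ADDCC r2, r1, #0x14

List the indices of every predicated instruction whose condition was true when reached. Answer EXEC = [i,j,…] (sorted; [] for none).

EXEC = [1,2,3,8]

0: ✓ CMP  NZCV=0011
1: ✓ ADDLE  r3←0x55
2: ✓ MOVLT  r2←0x45
3: ✓ MOVVS  r2←0x57
4: ✓ CMP  NZCV=1000
5: · MOVGE
6: · ADDGT
7: ✓ CMP  NZCV=0011
8: ✓ MOVCS  r3←0xb5
9: · MOVGT
10: · ADDCC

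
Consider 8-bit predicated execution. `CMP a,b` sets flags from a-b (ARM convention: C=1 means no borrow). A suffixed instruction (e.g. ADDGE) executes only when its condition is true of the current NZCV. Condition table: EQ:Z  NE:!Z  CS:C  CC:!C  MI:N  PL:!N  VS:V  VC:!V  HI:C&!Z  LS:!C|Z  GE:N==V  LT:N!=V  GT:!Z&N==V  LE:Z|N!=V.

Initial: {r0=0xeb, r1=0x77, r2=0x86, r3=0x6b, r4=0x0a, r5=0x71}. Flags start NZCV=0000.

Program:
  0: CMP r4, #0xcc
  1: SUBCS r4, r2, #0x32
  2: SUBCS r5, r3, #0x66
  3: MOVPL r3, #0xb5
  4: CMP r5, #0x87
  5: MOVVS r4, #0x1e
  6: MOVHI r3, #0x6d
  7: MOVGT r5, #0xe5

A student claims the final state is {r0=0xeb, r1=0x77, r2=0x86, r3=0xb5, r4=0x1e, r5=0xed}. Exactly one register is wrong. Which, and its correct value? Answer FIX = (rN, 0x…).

FIX = (r5, 0xe5)

[0] flags=0000 → (cmp)
[1] flags=0000 CS?F → skip
[2] flags=0000 CS?F → skip
[3] flags=0000 PL?T → r3=0xb5
[4] flags=1001 → (cmp)
[5] flags=1001 VS?T → r4=0x1e
[6] flags=1001 HI?F → skip
[7] flags=1001 GT?T → r5=0xe5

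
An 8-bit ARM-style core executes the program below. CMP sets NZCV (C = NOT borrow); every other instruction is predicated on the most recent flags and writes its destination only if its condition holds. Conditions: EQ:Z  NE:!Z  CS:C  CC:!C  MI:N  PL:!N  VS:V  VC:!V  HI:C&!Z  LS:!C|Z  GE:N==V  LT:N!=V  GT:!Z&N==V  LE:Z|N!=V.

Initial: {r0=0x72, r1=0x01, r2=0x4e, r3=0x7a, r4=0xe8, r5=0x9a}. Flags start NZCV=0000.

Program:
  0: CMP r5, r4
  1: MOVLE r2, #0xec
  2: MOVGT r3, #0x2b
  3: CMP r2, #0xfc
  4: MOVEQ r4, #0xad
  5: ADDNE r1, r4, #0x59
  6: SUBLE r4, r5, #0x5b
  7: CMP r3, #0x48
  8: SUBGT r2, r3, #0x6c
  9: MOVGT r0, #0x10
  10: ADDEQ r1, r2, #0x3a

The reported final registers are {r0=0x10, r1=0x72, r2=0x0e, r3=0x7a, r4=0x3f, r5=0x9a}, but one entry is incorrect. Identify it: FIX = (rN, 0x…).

[0] flags=1000 → (cmp)
[1] flags=1000 LE?T → r2=0xec
[2] flags=1000 GT?F → skip
[3] flags=1000 → (cmp)
[4] flags=1000 EQ?F → skip
[5] flags=1000 NE?T → r1=0x41
[6] flags=1000 LE?T → r4=0x3f
[7] flags=0010 → (cmp)
[8] flags=0010 GT?T → r2=0x0e
[9] flags=0010 GT?T → r0=0x10
[10] flags=0010 EQ?F → skip

FIX = (r1, 0x41)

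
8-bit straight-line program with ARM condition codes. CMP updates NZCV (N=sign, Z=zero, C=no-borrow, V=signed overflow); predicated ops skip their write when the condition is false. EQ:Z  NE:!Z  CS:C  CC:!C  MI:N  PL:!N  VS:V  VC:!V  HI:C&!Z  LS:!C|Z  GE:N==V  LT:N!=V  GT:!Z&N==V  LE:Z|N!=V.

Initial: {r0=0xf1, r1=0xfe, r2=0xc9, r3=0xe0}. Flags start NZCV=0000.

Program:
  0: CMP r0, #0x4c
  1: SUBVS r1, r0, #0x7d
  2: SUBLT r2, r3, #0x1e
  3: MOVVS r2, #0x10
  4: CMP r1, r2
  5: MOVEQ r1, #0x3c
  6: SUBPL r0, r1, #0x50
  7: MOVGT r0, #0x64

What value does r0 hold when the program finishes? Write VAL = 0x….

0: ✓ CMP  NZCV=1010
1: · SUBVS
2: ✓ SUBLT  r2←0xc2
3: · MOVVS
4: ✓ CMP  NZCV=0010
5: · MOVEQ
6: ✓ SUBPL  r0←0xae
7: ✓ MOVGT  r0←0x64

VAL = 0x64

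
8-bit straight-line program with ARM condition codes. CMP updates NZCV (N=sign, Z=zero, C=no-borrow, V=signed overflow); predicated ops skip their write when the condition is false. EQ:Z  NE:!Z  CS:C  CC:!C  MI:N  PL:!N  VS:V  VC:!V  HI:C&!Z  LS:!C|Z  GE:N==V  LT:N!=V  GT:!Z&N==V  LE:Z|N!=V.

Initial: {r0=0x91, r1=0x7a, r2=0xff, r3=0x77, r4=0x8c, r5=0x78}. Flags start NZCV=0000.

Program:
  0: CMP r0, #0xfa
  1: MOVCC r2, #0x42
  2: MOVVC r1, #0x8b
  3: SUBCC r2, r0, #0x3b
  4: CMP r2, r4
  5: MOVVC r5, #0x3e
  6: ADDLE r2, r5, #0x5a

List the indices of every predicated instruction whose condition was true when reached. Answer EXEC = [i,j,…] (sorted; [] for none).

EXEC = [1,2,3]

[0] flags=1000 → (cmp)
[1] flags=1000 CC?T → r2=0x42
[2] flags=1000 VC?T → r1=0x8b
[3] flags=1000 CC?T → r2=0x56
[4] flags=1001 → (cmp)
[5] flags=1001 VC?F → skip
[6] flags=1001 LE?F → skip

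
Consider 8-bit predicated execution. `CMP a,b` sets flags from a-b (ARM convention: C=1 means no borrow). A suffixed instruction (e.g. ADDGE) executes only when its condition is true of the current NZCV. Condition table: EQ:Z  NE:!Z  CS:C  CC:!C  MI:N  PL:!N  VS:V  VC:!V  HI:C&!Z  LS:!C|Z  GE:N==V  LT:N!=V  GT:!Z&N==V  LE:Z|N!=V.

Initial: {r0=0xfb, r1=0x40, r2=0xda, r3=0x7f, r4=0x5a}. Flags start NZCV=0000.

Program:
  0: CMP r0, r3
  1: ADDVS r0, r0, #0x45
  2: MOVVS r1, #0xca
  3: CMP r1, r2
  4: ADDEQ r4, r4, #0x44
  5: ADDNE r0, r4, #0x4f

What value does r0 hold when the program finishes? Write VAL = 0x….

[0] flags=0011 → (cmp)
[1] flags=0011 VS?T → r0=0x40
[2] flags=0011 VS?T → r1=0xca
[3] flags=1000 → (cmp)
[4] flags=1000 EQ?F → skip
[5] flags=1000 NE?T → r0=0xa9

VAL = 0xa9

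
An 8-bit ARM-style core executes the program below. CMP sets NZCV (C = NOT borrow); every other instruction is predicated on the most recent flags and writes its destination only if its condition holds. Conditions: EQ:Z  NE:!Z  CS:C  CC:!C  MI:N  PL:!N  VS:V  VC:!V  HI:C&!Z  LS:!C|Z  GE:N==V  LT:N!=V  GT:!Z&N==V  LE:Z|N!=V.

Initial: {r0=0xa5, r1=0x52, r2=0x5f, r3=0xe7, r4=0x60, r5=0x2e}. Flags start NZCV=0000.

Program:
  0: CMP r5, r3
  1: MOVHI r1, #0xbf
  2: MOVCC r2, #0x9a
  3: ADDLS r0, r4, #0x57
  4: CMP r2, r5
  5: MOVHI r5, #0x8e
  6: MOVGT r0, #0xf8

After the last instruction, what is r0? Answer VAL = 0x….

0: ✓ CMP  NZCV=0000
1: · MOVHI
2: ✓ MOVCC  r2←0x9a
3: ✓ ADDLS  r0←0xb7
4: ✓ CMP  NZCV=0011
5: ✓ MOVHI  r5←0x8e
6: · MOVGT

VAL = 0xb7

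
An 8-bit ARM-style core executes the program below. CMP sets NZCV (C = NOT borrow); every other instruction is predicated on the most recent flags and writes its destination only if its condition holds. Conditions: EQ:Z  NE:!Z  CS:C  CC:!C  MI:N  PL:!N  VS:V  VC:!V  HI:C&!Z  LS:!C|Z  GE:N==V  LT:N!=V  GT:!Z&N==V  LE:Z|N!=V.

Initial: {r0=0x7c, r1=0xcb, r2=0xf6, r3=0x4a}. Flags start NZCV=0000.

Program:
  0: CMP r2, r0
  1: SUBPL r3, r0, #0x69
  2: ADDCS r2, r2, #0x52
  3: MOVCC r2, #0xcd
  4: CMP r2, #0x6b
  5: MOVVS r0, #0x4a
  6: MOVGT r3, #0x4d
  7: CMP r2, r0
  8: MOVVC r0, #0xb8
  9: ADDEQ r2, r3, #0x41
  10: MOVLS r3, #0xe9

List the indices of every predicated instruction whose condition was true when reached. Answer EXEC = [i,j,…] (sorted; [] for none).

EXEC = [1,2,8,10]

[0] flags=0011 → (cmp)
[1] flags=0011 PL?T → r3=0x13
[2] flags=0011 CS?T → r2=0x48
[3] flags=0011 CC?F → skip
[4] flags=1000 → (cmp)
[5] flags=1000 VS?F → skip
[6] flags=1000 GT?F → skip
[7] flags=1000 → (cmp)
[8] flags=1000 VC?T → r0=0xb8
[9] flags=1000 EQ?F → skip
[10] flags=1000 LS?T → r3=0xe9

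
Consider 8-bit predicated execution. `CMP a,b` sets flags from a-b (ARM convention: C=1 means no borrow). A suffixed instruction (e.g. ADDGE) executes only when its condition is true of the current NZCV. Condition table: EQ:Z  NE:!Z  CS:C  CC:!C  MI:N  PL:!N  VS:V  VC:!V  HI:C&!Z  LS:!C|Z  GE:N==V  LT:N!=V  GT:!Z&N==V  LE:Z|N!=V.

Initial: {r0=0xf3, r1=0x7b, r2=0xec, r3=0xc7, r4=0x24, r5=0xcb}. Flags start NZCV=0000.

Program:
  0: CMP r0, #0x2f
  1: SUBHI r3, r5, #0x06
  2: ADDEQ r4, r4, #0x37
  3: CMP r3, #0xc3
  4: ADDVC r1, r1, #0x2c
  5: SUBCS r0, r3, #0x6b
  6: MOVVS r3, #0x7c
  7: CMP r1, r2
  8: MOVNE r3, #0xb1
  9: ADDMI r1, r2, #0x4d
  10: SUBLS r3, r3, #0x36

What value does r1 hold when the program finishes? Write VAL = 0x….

VAL = 0x39

[0] flags=1010 → (cmp)
[1] flags=1010 HI?T → r3=0xc5
[2] flags=1010 EQ?F → skip
[3] flags=0010 → (cmp)
[4] flags=0010 VC?T → r1=0xa7
[5] flags=0010 CS?T → r0=0x5a
[6] flags=0010 VS?F → skip
[7] flags=1000 → (cmp)
[8] flags=1000 NE?T → r3=0xb1
[9] flags=1000 MI?T → r1=0x39
[10] flags=1000 LS?T → r3=0x7b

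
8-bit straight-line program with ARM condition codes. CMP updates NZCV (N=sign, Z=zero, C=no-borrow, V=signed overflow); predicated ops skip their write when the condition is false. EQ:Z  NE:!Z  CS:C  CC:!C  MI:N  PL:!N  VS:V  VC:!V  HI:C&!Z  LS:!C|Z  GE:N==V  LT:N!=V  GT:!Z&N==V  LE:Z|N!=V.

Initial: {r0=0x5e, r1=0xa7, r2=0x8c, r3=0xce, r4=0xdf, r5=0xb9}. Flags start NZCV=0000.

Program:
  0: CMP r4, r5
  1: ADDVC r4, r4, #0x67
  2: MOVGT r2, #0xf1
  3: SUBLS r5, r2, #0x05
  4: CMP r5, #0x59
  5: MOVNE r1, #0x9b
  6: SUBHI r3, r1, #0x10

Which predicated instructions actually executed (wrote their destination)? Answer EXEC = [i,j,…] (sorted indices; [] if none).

EXEC = [1,2,5,6]

[0] flags=0010 → (cmp)
[1] flags=0010 VC?T → r4=0x46
[2] flags=0010 GT?T → r2=0xf1
[3] flags=0010 LS?F → skip
[4] flags=0011 → (cmp)
[5] flags=0011 NE?T → r1=0x9b
[6] flags=0011 HI?T → r3=0x8b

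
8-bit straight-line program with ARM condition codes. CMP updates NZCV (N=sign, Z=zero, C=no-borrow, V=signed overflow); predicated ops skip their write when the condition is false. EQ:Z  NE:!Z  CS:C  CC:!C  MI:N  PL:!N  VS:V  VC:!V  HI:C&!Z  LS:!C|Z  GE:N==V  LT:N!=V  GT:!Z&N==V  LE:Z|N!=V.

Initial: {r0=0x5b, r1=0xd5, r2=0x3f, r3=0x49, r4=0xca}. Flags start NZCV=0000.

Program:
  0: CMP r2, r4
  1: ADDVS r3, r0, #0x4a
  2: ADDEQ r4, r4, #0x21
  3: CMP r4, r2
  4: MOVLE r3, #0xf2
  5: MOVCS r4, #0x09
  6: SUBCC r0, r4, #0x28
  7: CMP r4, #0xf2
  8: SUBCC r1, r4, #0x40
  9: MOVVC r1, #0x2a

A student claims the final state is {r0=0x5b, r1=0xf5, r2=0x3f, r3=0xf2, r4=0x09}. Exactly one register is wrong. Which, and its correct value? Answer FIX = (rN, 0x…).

[0] flags=0000 → (cmp)
[1] flags=0000 VS?F → skip
[2] flags=0000 EQ?F → skip
[3] flags=1010 → (cmp)
[4] flags=1010 LE?T → r3=0xf2
[5] flags=1010 CS?T → r4=0x09
[6] flags=1010 CC?F → skip
[7] flags=0000 → (cmp)
[8] flags=0000 CC?T → r1=0xc9
[9] flags=0000 VC?T → r1=0x2a

FIX = (r1, 0x2a)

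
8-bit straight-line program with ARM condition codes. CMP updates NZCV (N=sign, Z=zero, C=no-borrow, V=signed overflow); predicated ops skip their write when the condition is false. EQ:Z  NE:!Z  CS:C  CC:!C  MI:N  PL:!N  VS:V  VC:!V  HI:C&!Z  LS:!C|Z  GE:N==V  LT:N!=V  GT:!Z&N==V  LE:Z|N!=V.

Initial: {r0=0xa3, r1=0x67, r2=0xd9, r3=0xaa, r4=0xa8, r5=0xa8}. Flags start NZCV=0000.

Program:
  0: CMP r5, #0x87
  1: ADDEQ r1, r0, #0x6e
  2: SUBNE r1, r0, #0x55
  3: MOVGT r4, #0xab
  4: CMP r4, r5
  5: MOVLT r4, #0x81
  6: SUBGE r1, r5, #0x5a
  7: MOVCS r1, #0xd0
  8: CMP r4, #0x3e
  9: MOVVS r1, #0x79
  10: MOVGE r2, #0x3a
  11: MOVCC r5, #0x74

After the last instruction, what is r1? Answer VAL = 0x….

[0] flags=0010 → (cmp)
[1] flags=0010 EQ?F → skip
[2] flags=0010 NE?T → r1=0x4e
[3] flags=0010 GT?T → r4=0xab
[4] flags=0010 → (cmp)
[5] flags=0010 LT?F → skip
[6] flags=0010 GE?T → r1=0x4e
[7] flags=0010 CS?T → r1=0xd0
[8] flags=0011 → (cmp)
[9] flags=0011 VS?T → r1=0x79
[10] flags=0011 GE?F → skip
[11] flags=0011 CC?F → skip

VAL = 0x79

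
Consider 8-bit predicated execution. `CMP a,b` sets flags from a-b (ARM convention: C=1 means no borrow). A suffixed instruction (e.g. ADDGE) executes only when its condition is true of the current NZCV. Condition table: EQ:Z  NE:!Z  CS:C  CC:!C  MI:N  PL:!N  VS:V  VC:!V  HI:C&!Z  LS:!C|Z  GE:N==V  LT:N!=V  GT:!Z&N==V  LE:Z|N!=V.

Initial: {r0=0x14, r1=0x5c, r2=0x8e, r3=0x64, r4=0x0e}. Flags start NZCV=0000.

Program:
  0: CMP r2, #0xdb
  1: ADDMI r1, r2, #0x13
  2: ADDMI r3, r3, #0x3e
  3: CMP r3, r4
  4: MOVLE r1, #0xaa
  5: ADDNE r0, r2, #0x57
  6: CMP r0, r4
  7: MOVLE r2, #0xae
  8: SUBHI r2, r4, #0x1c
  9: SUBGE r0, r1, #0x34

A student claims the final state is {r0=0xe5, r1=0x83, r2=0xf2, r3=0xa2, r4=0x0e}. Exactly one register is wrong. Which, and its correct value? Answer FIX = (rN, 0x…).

0: ✓ CMP  NZCV=1000
1: ✓ ADDMI  r1←0xa1
2: ✓ ADDMI  r3←0xa2
3: ✓ CMP  NZCV=1010
4: ✓ MOVLE  r1←0xaa
5: ✓ ADDNE  r0←0xe5
6: ✓ CMP  NZCV=1010
7: ✓ MOVLE  r2←0xae
8: ✓ SUBHI  r2←0xf2
9: · SUBGE

FIX = (r1, 0xaa)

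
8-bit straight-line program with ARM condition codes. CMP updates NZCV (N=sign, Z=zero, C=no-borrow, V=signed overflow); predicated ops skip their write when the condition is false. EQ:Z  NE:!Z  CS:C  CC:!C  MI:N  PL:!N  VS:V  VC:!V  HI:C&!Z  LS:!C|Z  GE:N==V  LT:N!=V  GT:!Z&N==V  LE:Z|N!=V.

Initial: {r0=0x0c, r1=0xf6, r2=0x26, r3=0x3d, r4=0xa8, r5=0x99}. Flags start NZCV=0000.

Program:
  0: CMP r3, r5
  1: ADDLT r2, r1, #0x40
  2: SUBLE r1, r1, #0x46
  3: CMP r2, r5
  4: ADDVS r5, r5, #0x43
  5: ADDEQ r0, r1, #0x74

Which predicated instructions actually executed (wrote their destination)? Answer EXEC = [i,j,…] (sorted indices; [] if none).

0: ✓ CMP  NZCV=1001
1: · ADDLT
2: · SUBLE
3: ✓ CMP  NZCV=1001
4: ✓ ADDVS  r5←0xdc
5: · ADDEQ

EXEC = [4]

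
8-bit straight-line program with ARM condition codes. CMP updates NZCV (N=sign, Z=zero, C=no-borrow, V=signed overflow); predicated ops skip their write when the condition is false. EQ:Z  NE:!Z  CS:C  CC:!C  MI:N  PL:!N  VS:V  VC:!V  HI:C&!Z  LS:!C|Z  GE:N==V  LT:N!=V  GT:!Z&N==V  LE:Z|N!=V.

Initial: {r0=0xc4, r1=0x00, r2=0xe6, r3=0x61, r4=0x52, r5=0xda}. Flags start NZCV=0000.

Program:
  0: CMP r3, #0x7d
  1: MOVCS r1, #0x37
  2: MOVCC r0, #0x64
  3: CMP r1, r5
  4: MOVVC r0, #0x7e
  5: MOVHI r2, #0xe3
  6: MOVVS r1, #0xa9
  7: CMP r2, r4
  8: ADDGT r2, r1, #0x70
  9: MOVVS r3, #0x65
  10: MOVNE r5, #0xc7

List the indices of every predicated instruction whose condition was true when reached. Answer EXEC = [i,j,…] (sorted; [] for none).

EXEC = [2,4,10]

0: ✓ CMP  NZCV=1000
1: · MOVCS
2: ✓ MOVCC  r0←0x64
3: ✓ CMP  NZCV=0000
4: ✓ MOVVC  r0←0x7e
5: · MOVHI
6: · MOVVS
7: ✓ CMP  NZCV=1010
8: · ADDGT
9: · MOVVS
10: ✓ MOVNE  r5←0xc7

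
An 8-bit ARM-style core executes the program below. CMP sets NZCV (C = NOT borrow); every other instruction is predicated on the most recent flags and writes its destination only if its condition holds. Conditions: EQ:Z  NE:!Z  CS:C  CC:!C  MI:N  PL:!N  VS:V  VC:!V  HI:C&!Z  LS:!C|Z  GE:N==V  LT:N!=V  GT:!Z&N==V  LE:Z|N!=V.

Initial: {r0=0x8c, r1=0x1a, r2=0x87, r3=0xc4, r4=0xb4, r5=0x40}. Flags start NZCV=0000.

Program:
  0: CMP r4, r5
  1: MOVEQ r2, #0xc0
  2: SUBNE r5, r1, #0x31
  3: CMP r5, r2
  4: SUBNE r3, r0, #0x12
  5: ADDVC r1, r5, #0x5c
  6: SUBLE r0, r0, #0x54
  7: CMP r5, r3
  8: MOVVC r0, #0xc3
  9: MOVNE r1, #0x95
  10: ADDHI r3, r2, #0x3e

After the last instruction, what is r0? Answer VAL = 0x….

VAL = 0x8c

[0] flags=0011 → (cmp)
[1] flags=0011 EQ?F → skip
[2] flags=0011 NE?T → r5=0xe9
[3] flags=0010 → (cmp)
[4] flags=0010 NE?T → r3=0x7a
[5] flags=0010 VC?T → r1=0x45
[6] flags=0010 LE?F → skip
[7] flags=0011 → (cmp)
[8] flags=0011 VC?F → skip
[9] flags=0011 NE?T → r1=0x95
[10] flags=0011 HI?T → r3=0xc5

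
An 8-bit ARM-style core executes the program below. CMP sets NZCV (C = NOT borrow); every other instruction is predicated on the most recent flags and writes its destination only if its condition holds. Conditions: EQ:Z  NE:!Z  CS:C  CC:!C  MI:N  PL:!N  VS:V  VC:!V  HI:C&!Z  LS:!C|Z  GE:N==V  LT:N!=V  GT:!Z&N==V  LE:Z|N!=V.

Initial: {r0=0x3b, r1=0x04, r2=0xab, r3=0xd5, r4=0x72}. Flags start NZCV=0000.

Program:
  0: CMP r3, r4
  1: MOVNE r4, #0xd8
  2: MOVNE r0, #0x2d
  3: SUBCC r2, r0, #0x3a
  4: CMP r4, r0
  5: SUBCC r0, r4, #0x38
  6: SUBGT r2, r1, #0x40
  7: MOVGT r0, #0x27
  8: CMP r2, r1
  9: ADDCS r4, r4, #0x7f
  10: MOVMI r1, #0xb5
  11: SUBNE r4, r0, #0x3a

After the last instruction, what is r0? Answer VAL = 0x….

VAL = 0x2d

[0] flags=0011 → (cmp)
[1] flags=0011 NE?T → r4=0xd8
[2] flags=0011 NE?T → r0=0x2d
[3] flags=0011 CC?F → skip
[4] flags=1010 → (cmp)
[5] flags=1010 CC?F → skip
[6] flags=1010 GT?F → skip
[7] flags=1010 GT?F → skip
[8] flags=1010 → (cmp)
[9] flags=1010 CS?T → r4=0x57
[10] flags=1010 MI?T → r1=0xb5
[11] flags=1010 NE?T → r4=0xf3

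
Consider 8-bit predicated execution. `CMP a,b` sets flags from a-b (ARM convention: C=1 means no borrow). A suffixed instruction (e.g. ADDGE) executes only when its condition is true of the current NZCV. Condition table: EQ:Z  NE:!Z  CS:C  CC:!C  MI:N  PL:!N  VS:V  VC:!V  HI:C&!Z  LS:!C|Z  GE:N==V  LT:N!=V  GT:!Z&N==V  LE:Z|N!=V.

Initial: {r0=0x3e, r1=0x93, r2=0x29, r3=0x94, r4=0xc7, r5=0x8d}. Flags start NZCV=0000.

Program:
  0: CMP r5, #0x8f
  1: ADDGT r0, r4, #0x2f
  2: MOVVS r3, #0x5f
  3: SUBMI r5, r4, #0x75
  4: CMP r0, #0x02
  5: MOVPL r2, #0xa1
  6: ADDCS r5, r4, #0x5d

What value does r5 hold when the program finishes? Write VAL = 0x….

VAL = 0x24

0: ✓ CMP  NZCV=1000
1: · ADDGT
2: · MOVVS
3: ✓ SUBMI  r5←0x52
4: ✓ CMP  NZCV=0010
5: ✓ MOVPL  r2←0xa1
6: ✓ ADDCS  r5←0x24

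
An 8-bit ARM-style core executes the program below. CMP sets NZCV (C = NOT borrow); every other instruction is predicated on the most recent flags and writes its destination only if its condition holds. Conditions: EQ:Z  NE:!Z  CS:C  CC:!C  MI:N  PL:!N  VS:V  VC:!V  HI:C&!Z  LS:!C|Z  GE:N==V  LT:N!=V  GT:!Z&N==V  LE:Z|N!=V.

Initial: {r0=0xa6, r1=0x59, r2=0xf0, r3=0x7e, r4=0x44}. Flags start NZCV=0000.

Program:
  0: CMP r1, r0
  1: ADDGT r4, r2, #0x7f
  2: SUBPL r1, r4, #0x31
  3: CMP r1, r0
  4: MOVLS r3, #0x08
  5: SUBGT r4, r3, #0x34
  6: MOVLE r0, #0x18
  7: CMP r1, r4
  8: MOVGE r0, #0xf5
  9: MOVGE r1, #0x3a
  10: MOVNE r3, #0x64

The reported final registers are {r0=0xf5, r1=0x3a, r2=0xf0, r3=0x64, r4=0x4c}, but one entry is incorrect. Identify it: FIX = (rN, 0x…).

0: ✓ CMP  NZCV=1001
1: ✓ ADDGT  r4←0x6f
2: · SUBPL
3: ✓ CMP  NZCV=1001
4: ✓ MOVLS  r3←0x08
5: ✓ SUBGT  r4←0xd4
6: · MOVLE
7: ✓ CMP  NZCV=1001
8: ✓ MOVGE  r0←0xf5
9: ✓ MOVGE  r1←0x3a
10: ✓ MOVNE  r3←0x64

FIX = (r4, 0xd4)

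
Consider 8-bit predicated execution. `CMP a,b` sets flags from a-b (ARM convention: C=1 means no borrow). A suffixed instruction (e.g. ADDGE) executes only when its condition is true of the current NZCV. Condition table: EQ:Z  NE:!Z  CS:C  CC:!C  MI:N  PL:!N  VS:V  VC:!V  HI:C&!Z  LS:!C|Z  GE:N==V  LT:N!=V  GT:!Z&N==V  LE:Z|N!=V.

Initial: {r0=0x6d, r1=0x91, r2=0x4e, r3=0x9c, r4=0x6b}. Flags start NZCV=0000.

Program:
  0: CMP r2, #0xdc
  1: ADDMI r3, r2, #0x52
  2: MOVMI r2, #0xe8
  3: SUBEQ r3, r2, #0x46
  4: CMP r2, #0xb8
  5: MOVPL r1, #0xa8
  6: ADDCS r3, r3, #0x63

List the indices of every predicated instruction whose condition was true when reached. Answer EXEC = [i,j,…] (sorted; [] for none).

EXEC = []

[0] flags=0000 → (cmp)
[1] flags=0000 MI?F → skip
[2] flags=0000 MI?F → skip
[3] flags=0000 EQ?F → skip
[4] flags=1001 → (cmp)
[5] flags=1001 PL?F → skip
[6] flags=1001 CS?F → skip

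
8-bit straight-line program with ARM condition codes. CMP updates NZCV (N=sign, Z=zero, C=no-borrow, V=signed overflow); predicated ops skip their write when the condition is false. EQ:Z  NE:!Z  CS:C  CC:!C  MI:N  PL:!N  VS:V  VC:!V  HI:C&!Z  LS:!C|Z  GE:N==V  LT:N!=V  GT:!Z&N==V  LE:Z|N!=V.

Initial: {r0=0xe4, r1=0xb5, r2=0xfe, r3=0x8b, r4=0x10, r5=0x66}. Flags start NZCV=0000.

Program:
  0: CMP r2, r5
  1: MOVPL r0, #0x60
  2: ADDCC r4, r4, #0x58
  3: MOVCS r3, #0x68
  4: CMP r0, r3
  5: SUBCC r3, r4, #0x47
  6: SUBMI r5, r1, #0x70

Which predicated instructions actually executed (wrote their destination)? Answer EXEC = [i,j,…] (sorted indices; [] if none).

0: ✓ CMP  NZCV=1010
1: · MOVPL
2: · ADDCC
3: ✓ MOVCS  r3←0x68
4: ✓ CMP  NZCV=0011
5: · SUBCC
6: · SUBMI

EXEC = [3]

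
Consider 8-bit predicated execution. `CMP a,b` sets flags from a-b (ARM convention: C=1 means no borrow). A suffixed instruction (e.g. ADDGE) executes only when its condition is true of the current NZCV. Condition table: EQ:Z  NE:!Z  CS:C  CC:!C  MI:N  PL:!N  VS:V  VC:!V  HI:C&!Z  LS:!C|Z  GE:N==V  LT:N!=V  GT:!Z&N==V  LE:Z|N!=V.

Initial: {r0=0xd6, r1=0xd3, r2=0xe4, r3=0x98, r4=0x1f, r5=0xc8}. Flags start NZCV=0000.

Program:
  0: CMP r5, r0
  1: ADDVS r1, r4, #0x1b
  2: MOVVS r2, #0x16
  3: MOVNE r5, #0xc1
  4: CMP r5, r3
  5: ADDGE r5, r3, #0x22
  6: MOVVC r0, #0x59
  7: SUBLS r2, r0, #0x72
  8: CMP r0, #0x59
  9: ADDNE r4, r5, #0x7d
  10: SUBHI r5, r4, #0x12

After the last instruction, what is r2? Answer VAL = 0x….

VAL = 0xe4

0: ✓ CMP  NZCV=1000
1: · ADDVS
2: · MOVVS
3: ✓ MOVNE  r5←0xc1
4: ✓ CMP  NZCV=0010
5: ✓ ADDGE  r5←0xba
6: ✓ MOVVC  r0←0x59
7: · SUBLS
8: ✓ CMP  NZCV=0110
9: · ADDNE
10: · SUBHI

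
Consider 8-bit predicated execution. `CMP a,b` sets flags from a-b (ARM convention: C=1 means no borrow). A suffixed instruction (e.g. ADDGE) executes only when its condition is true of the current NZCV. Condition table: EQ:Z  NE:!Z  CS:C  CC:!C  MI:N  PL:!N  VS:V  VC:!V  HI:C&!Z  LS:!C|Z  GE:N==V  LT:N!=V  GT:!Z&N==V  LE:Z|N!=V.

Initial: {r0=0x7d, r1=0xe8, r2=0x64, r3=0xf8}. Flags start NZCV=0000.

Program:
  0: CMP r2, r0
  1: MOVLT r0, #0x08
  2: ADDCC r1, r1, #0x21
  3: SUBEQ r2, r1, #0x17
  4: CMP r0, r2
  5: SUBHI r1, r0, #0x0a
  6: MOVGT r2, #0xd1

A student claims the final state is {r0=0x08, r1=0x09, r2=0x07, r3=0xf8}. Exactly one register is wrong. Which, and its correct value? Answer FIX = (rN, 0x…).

FIX = (r2, 0x64)

0: ✓ CMP  NZCV=1000
1: ✓ MOVLT  r0←0x08
2: ✓ ADDCC  r1←0x09
3: · SUBEQ
4: ✓ CMP  NZCV=1000
5: · SUBHI
6: · MOVGT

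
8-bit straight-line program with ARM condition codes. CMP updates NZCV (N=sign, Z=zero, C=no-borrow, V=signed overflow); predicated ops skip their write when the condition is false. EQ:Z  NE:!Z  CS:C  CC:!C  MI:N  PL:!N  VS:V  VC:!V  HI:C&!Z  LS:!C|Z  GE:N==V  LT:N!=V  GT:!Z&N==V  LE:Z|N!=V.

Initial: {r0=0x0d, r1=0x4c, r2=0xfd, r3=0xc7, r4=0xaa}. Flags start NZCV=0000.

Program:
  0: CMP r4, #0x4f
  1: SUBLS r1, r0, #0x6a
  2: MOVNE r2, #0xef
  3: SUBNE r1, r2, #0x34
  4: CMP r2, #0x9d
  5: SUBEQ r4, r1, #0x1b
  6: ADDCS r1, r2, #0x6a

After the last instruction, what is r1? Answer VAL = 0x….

0: ✓ CMP  NZCV=0011
1: · SUBLS
2: ✓ MOVNE  r2←0xef
3: ✓ SUBNE  r1←0xbb
4: ✓ CMP  NZCV=0010
5: · SUBEQ
6: ✓ ADDCS  r1←0x59

VAL = 0x59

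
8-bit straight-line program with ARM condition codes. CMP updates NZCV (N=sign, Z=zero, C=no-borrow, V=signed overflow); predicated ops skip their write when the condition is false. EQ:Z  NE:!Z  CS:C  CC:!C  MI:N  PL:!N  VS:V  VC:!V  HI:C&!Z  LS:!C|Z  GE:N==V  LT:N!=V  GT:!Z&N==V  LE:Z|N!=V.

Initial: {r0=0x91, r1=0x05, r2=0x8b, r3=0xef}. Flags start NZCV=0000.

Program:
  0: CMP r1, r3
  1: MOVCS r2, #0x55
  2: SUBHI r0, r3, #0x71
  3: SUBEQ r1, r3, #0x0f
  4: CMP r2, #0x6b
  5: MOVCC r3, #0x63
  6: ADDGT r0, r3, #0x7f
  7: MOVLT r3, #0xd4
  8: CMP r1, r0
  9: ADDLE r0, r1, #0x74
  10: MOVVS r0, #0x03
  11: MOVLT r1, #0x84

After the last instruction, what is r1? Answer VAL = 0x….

0: ✓ CMP  NZCV=0000
1: · MOVCS
2: · SUBHI
3: · SUBEQ
4: ✓ CMP  NZCV=0011
5: · MOVCC
6: · ADDGT
7: ✓ MOVLT  r3←0xd4
8: ✓ CMP  NZCV=0000
9: · ADDLE
10: · MOVVS
11: · MOVLT

VAL = 0x05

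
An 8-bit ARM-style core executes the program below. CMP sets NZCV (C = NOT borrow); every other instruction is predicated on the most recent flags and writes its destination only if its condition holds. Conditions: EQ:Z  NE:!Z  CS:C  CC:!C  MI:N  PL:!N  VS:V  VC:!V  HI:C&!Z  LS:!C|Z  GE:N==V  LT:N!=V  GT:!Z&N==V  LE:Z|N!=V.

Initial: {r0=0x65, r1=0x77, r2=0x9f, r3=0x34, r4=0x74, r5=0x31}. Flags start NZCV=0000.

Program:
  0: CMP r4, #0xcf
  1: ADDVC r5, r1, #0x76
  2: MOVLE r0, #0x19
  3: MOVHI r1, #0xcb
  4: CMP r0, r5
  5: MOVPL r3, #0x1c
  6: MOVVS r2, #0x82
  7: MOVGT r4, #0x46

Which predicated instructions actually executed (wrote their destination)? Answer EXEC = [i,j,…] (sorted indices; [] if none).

0: ✓ CMP  NZCV=1001
1: · ADDVC
2: · MOVLE
3: · MOVHI
4: ✓ CMP  NZCV=0010
5: ✓ MOVPL  r3←0x1c
6: · MOVVS
7: ✓ MOVGT  r4←0x46

EXEC = [5,7]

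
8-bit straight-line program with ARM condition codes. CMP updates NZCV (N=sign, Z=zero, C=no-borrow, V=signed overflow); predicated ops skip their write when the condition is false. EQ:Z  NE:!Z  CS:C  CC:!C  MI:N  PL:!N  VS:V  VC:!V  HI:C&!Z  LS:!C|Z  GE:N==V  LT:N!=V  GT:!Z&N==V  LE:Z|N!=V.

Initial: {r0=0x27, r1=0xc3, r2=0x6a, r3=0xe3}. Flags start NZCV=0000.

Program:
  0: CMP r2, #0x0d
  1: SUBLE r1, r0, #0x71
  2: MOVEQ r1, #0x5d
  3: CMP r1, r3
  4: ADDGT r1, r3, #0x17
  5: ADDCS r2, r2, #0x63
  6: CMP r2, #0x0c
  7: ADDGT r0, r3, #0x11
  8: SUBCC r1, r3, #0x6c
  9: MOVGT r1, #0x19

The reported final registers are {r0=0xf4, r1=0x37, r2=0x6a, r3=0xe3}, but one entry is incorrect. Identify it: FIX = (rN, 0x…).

0: ✓ CMP  NZCV=0010
1: · SUBLE
2: · MOVEQ
3: ✓ CMP  NZCV=1000
4: · ADDGT
5: · ADDCS
6: ✓ CMP  NZCV=0010
7: ✓ ADDGT  r0←0xf4
8: · SUBCC
9: ✓ MOVGT  r1←0x19

FIX = (r1, 0x19)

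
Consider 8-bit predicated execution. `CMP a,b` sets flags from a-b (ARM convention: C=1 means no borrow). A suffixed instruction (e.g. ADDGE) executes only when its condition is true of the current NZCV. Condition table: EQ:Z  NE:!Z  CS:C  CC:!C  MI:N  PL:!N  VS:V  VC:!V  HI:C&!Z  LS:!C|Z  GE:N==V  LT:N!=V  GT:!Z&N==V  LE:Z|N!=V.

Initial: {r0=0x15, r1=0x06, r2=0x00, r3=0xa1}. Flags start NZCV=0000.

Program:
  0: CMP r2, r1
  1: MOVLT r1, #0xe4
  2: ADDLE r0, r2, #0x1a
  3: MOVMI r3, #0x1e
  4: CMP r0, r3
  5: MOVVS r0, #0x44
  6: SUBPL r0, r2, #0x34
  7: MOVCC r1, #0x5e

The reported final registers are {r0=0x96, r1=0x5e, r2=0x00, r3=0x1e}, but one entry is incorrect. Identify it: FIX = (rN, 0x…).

FIX = (r0, 0x1a)

0: ✓ CMP  NZCV=1000
1: ✓ MOVLT  r1←0xe4
2: ✓ ADDLE  r0←0x1a
3: ✓ MOVMI  r3←0x1e
4: ✓ CMP  NZCV=1000
5: · MOVVS
6: · SUBPL
7: ✓ MOVCC  r1←0x5e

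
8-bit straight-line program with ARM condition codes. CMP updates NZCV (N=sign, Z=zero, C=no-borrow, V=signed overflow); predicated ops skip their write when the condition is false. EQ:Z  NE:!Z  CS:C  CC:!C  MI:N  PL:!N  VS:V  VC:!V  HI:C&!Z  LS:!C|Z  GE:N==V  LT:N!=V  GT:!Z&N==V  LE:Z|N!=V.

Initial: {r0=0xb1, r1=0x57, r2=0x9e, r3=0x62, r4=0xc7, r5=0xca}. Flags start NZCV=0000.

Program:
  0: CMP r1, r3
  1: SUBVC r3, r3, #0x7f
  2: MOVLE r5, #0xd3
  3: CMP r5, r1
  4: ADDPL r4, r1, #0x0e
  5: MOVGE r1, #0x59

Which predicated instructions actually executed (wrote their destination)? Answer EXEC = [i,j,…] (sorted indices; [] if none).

0: ✓ CMP  NZCV=1000
1: ✓ SUBVC  r3←0xe3
2: ✓ MOVLE  r5←0xd3
3: ✓ CMP  NZCV=0011
4: ✓ ADDPL  r4←0x65
5: · MOVGE

EXEC = [1,2,4]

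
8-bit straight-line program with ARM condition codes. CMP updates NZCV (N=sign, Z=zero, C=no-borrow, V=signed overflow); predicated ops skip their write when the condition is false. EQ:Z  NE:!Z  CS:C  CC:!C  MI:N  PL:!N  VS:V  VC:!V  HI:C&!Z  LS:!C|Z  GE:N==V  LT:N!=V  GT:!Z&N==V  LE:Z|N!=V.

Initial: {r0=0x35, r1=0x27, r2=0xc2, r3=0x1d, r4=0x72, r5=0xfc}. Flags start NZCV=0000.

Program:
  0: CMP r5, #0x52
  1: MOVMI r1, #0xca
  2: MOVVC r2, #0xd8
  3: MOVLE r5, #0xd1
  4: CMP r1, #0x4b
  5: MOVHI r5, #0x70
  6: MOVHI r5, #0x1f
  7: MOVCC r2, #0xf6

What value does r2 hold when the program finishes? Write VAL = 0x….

VAL = 0xd8

[0] flags=1010 → (cmp)
[1] flags=1010 MI?T → r1=0xca
[2] flags=1010 VC?T → r2=0xd8
[3] flags=1010 LE?T → r5=0xd1
[4] flags=0011 → (cmp)
[5] flags=0011 HI?T → r5=0x70
[6] flags=0011 HI?T → r5=0x1f
[7] flags=0011 CC?F → skip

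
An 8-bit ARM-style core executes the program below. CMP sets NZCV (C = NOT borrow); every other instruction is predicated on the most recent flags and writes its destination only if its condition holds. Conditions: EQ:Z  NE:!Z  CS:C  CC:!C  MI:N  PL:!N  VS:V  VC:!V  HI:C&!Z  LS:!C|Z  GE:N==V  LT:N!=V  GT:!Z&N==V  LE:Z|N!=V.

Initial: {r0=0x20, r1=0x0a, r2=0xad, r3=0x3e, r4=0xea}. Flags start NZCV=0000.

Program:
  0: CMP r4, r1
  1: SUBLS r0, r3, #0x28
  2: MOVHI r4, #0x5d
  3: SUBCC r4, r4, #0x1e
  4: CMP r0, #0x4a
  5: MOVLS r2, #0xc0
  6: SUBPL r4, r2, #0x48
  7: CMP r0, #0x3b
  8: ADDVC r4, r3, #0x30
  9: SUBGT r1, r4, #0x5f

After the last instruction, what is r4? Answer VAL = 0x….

VAL = 0x6e

0: ✓ CMP  NZCV=1010
1: · SUBLS
2: ✓ MOVHI  r4←0x5d
3: · SUBCC
4: ✓ CMP  NZCV=1000
5: ✓ MOVLS  r2←0xc0
6: · SUBPL
7: ✓ CMP  NZCV=1000
8: ✓ ADDVC  r4←0x6e
9: · SUBGT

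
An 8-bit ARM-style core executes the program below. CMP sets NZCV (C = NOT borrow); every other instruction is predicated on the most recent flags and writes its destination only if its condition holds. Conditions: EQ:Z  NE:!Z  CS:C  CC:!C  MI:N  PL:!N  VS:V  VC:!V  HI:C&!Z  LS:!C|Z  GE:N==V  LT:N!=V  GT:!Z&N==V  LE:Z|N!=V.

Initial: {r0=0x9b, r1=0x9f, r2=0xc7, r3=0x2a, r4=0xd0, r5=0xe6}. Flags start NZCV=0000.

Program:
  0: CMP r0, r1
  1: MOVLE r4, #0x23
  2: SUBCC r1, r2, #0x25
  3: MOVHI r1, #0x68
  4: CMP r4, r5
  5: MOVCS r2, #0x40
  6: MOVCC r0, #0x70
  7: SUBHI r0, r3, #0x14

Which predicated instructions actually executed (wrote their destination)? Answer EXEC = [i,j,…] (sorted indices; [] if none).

EXEC = [1,2,6]

0: ✓ CMP  NZCV=1000
1: ✓ MOVLE  r4←0x23
2: ✓ SUBCC  r1←0xa2
3: · MOVHI
4: ✓ CMP  NZCV=0000
5: · MOVCS
6: ✓ MOVCC  r0←0x70
7: · SUBHI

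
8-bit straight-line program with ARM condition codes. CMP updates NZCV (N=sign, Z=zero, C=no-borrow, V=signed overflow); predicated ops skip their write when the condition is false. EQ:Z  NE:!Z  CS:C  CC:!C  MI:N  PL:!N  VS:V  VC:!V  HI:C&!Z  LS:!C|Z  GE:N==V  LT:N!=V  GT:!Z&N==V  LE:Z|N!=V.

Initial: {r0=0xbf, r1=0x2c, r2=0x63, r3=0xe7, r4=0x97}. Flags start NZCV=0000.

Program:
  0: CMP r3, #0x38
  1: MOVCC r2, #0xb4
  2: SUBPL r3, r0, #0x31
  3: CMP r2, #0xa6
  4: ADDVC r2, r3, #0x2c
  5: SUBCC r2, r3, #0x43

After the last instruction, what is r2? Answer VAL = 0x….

VAL = 0xa4

[0] flags=1010 → (cmp)
[1] flags=1010 CC?F → skip
[2] flags=1010 PL?F → skip
[3] flags=1001 → (cmp)
[4] flags=1001 VC?F → skip
[5] flags=1001 CC?T → r2=0xa4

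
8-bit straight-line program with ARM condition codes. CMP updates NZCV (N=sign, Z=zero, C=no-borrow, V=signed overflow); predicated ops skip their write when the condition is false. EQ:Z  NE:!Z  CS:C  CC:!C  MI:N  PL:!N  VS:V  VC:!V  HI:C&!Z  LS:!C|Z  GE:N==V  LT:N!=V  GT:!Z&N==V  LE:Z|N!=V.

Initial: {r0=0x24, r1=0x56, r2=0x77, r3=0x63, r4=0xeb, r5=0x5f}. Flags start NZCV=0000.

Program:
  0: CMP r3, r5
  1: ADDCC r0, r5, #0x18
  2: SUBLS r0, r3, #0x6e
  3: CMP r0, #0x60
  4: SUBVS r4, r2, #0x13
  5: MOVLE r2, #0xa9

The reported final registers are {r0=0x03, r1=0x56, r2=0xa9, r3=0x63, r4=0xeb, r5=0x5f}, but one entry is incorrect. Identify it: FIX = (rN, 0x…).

FIX = (r0, 0x24)

[0] flags=0010 → (cmp)
[1] flags=0010 CC?F → skip
[2] flags=0010 LS?F → skip
[3] flags=1000 → (cmp)
[4] flags=1000 VS?F → skip
[5] flags=1000 LE?T → r2=0xa9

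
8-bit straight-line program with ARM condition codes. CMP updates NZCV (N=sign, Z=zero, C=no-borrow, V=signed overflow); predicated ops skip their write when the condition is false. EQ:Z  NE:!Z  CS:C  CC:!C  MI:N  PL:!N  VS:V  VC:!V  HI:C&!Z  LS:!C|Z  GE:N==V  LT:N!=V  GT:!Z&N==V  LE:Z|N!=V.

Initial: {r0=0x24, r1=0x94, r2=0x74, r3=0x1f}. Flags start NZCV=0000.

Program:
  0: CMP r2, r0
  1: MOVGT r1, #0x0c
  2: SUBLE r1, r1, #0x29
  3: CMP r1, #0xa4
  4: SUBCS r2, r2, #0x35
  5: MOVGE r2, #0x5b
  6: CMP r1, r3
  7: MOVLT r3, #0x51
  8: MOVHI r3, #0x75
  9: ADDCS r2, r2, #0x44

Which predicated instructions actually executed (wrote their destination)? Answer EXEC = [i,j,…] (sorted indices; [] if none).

EXEC = [1,5,7]

0: ✓ CMP  NZCV=0010
1: ✓ MOVGT  r1←0x0c
2: · SUBLE
3: ✓ CMP  NZCV=0000
4: · SUBCS
5: ✓ MOVGE  r2←0x5b
6: ✓ CMP  NZCV=1000
7: ✓ MOVLT  r3←0x51
8: · MOVHI
9: · ADDCS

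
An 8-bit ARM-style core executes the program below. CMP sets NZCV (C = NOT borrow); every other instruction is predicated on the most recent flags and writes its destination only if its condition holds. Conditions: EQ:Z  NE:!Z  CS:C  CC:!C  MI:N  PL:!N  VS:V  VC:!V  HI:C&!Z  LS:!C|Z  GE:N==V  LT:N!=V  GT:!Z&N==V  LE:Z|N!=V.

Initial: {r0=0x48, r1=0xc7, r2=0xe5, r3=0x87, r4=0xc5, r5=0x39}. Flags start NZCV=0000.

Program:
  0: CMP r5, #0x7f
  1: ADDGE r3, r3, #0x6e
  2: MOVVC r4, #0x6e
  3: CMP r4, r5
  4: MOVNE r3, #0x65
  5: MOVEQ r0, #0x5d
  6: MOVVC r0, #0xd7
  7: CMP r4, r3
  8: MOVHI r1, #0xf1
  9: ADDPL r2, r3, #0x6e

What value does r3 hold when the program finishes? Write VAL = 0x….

[0] flags=1000 → (cmp)
[1] flags=1000 GE?F → skip
[2] flags=1000 VC?T → r4=0x6e
[3] flags=0010 → (cmp)
[4] flags=0010 NE?T → r3=0x65
[5] flags=0010 EQ?F → skip
[6] flags=0010 VC?T → r0=0xd7
[7] flags=0010 → (cmp)
[8] flags=0010 HI?T → r1=0xf1
[9] flags=0010 PL?T → r2=0xd3

VAL = 0x65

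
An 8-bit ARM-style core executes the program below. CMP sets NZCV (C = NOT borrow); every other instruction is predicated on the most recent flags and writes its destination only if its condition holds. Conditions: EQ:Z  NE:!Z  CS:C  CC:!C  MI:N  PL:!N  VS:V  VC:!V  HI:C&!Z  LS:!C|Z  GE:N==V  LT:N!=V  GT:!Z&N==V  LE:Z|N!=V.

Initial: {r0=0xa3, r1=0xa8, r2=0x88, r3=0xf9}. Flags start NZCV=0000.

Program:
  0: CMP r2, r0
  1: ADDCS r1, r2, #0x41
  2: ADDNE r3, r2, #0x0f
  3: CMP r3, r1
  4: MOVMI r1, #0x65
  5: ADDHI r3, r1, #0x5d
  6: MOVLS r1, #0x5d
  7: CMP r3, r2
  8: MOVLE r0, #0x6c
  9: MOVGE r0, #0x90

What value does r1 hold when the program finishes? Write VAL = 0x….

0: ✓ CMP  NZCV=1000
1: · ADDCS
2: ✓ ADDNE  r3←0x97
3: ✓ CMP  NZCV=1000
4: ✓ MOVMI  r1←0x65
5: · ADDHI
6: ✓ MOVLS  r1←0x5d
7: ✓ CMP  NZCV=0010
8: · MOVLE
9: ✓ MOVGE  r0←0x90

VAL = 0x5d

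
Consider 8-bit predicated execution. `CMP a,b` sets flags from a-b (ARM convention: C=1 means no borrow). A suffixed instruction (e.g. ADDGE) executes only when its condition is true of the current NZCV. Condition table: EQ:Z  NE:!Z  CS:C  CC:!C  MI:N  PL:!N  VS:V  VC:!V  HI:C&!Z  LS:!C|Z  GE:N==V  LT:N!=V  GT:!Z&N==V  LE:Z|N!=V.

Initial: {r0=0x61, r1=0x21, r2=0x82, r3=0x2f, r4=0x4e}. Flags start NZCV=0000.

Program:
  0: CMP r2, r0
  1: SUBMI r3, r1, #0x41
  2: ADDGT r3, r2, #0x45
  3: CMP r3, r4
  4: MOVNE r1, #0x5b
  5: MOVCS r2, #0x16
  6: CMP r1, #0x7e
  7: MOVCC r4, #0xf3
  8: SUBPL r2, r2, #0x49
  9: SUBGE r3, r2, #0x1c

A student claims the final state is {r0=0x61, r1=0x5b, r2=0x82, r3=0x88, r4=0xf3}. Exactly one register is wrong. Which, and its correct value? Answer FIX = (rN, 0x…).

0: ✓ CMP  NZCV=0011
1: · SUBMI
2: · ADDGT
3: ✓ CMP  NZCV=1000
4: ✓ MOVNE  r1←0x5b
5: · MOVCS
6: ✓ CMP  NZCV=1000
7: ✓ MOVCC  r4←0xf3
8: · SUBPL
9: · SUBGE

FIX = (r3, 0x2f)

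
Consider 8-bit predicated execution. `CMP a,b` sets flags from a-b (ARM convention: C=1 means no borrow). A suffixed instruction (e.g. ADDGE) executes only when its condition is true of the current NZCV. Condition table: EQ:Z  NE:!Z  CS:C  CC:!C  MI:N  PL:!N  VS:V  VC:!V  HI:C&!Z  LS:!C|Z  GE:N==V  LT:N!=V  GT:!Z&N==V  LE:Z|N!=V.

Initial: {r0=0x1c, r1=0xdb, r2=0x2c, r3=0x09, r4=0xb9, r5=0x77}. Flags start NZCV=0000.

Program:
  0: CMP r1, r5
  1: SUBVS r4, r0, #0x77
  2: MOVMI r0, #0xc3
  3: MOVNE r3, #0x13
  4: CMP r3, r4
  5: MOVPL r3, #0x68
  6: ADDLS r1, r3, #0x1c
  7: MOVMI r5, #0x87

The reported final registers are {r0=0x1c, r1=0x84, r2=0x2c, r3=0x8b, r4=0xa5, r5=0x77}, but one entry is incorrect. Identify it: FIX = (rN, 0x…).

0: ✓ CMP  NZCV=0011
1: ✓ SUBVS  r4←0xa5
2: · MOVMI
3: ✓ MOVNE  r3←0x13
4: ✓ CMP  NZCV=0000
5: ✓ MOVPL  r3←0x68
6: ✓ ADDLS  r1←0x84
7: · MOVMI

FIX = (r3, 0x68)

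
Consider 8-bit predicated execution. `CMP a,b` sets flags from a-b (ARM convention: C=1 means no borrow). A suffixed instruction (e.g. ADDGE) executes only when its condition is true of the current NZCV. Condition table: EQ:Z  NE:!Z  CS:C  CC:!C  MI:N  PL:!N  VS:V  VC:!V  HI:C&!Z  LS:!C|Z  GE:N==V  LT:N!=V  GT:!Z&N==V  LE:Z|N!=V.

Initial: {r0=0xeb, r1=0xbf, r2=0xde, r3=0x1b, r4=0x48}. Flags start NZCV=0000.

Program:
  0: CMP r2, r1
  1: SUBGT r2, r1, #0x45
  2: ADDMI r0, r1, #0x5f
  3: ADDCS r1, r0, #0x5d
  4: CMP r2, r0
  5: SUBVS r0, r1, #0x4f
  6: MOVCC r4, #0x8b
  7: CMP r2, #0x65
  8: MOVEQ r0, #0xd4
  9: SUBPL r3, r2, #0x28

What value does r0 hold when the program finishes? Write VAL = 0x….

VAL = 0xf9

[0] flags=0010 → (cmp)
[1] flags=0010 GT?T → r2=0x7a
[2] flags=0010 MI?F → skip
[3] flags=0010 CS?T → r1=0x48
[4] flags=1001 → (cmp)
[5] flags=1001 VS?T → r0=0xf9
[6] flags=1001 CC?T → r4=0x8b
[7] flags=0010 → (cmp)
[8] flags=0010 EQ?F → skip
[9] flags=0010 PL?T → r3=0x52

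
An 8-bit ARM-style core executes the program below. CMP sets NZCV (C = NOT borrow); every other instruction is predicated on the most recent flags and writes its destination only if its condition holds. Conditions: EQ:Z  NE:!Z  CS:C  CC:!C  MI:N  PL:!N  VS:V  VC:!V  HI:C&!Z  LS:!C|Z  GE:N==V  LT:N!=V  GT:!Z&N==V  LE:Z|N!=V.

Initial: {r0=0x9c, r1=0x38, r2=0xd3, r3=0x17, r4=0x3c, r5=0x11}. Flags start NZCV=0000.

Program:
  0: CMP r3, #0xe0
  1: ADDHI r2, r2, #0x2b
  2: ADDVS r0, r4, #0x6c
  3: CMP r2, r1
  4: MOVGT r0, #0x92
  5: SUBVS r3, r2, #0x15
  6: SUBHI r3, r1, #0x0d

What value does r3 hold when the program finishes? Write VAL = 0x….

VAL = 0x2b

0: ✓ CMP  NZCV=0000
1: · ADDHI
2: · ADDVS
3: ✓ CMP  NZCV=1010
4: · MOVGT
5: · SUBVS
6: ✓ SUBHI  r3←0x2b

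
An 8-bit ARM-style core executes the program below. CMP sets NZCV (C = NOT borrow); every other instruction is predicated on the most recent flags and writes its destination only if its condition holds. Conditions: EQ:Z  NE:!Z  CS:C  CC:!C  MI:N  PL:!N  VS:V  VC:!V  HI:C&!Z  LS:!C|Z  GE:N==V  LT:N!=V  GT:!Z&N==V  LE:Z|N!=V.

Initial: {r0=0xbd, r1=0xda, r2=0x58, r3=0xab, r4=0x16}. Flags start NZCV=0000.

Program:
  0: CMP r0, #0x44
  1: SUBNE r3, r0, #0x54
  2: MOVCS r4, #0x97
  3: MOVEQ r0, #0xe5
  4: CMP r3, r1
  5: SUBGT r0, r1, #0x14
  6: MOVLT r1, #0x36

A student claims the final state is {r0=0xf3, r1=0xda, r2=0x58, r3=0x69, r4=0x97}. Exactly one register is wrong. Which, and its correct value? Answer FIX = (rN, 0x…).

FIX = (r0, 0xc6)

0: ✓ CMP  NZCV=0011
1: ✓ SUBNE  r3←0x69
2: ✓ MOVCS  r4←0x97
3: · MOVEQ
4: ✓ CMP  NZCV=1001
5: ✓ SUBGT  r0←0xc6
6: · MOVLT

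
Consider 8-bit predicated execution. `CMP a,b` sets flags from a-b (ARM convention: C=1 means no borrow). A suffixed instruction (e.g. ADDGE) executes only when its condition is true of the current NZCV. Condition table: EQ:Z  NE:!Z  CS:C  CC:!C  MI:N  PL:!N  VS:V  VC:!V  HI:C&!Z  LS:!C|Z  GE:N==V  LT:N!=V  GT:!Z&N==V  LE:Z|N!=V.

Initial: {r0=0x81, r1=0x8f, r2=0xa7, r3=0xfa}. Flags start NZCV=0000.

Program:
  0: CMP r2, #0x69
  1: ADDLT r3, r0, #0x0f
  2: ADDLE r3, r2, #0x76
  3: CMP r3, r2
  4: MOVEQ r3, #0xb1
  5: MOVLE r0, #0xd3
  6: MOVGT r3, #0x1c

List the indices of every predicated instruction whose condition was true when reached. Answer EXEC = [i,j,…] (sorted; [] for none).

[0] flags=0011 → (cmp)
[1] flags=0011 LT?T → r3=0x90
[2] flags=0011 LE?T → r3=0x1d
[3] flags=0000 → (cmp)
[4] flags=0000 EQ?F → skip
[5] flags=0000 LE?F → skip
[6] flags=0000 GT?T → r3=0x1c

EXEC = [1,2,6]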